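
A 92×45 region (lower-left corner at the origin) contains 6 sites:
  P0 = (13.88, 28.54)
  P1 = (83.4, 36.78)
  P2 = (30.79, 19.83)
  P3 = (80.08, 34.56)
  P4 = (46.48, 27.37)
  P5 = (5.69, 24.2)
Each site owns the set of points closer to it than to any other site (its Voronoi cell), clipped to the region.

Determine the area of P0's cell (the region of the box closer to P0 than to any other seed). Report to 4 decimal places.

1. box [0,92]×[0,45]: [(0, 0) (92, 0) (92, 45) (0, 45)]
2. ⊥bis P0·P1 via (48.64,32.66): [(0, 0) (52.5111, 0) (47.1774, 45) (0, 45)]  |A|=2242.9906
3. ⊥bis P0·P2 via (22.335,24.185): [(0, 0) (9.8778, 0) (33.0564, 45) (0, 45)]  |A|=966.0191
4. ⊥bis P0·P3 via (46.98,31.55): [(0, 0) (9.8778, 0) (33.0564, 45) (0, 45)]  |A|=966.0191
5. ⊥bis P0·P4 via (30.18,27.955): [(0, 0) (9.8778, 0) (30.6221, 40.274) (30.7917, 45) (0, 45)]  |A|=960.6677
6. ⊥bis P0·P5 via (9.785,26.37): [(0, 44.8352) (16.7198, 13.2834) (30.6221, 40.274) (30.7917, 45) (0, 45)]  |A|=520.2445
7. canonical 5-gon: [(0, 44.8352) (16.7198, 13.2834) (30.6221, 40.274) (30.7917, 45) (0, 45)]
8. shoelace: 520.2445

Area of P0's cell: 520.2445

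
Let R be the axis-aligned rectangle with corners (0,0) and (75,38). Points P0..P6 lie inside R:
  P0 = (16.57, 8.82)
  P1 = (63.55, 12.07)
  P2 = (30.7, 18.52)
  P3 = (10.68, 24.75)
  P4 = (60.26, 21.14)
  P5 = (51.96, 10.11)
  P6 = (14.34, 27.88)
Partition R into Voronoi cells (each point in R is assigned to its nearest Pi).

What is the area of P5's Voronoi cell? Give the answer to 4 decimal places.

Area of P5's cell: 364.1334

1. box [0,75]×[0,38]: [(0, 0) (75, 0) (75, 38) (0, 38)]
2. ⊥bis P5·P0 via (34.265,9.465): [(34.61, 0) (75, 0) (75, 38) (33.2249, 38)]  |A|=1561.1373
3. ⊥bis P5·P1 via (57.755,11.09): [(34.61, 0) (59.6304, 0) (53.2042, 38) (33.2249, 38)]  |A|=854.9958
4. ⊥bis P5·P2 via (41.33,14.315): [(35.6673, 0) (59.6304, 0) (53.2042, 38) (50.6993, 38)]  |A|=502.8937
5. ⊥bis P5·P3 via (31.32,17.43): [(35.6673, 0) (59.6304, 0) (53.2042, 38) (50.6993, 38)]  |A|=502.8937
6. ⊥bis P5·P4 via (56.11,15.625): [(45.1197, 23.8951) (35.6673, 0) (59.6304, 0) (57.1161, 14.8679)]  |A|=364.1334
7. ⊥bis P5·P6 via (33.15,18.995): [(45.1197, 23.8951) (35.6673, 0) (59.6304, 0) (57.1161, 14.8679)]  |A|=364.1334
8. canonical 4-gon: [(45.1197, 23.8951) (35.6673, 0) (59.6304, 0) (57.1161, 14.8679)]
9. shoelace: 364.1334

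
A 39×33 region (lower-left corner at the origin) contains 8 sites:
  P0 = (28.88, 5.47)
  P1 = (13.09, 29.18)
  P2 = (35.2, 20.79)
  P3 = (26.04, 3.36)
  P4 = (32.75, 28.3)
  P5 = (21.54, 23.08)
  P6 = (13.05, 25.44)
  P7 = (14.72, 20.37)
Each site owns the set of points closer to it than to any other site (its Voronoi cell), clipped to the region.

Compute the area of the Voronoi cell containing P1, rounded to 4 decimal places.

Area of P1's cell: 114.2797

1. box [0,39]×[0,33]: [(0, 0) (39, 0) (39, 33) (0, 33)]
2. ⊥bis P1·P0 via (20.985,17.325): [(0, 3.3498) (39, 29.3223) (39, 33) (0, 33)]  |A|=649.8943
3. ⊥bis P1·P2 via (24.145,24.985): [(0, 3.3498) (21.3239, 17.5507) (27.1864, 33) (0, 33)]  |A|=526.1354
4. ⊥bis P1·P3 via (19.565,16.27): [(0, 6.4572) (18.9, 15.9365) (21.3239, 17.5507) (27.1864, 33) (0, 33)]  |A|=496.77
5. ⊥bis P1·P4 via (22.92,28.74): [(0, 6.4572) (18.9, 15.9365) (21.3239, 17.5507) (22.5656, 20.8229) (23.1107, 33) (0, 33)]  |A|=471.9547
6. ⊥bis P1·P5 via (17.315,26.13): [(0, 6.4572) (4.8803, 8.9049) (22.2744, 33) (0, 33)]  |A|=333.1206
7. ⊥bis P1·P6 via (13.07,27.31): [(0, 27.4498) (18.1278, 27.2559) (22.2744, 33) (0, 33)]  |A|=114.2797
8. ⊥bis P1·P7 via (13.905,24.775): [(0, 27.4498) (18.1278, 27.2559) (22.2744, 33) (0, 33)]  |A|=114.2797
9. canonical 4-gon: [(0, 27.4498) (18.1278, 27.2559) (22.2744, 33) (0, 33)]
10. shoelace: 114.2797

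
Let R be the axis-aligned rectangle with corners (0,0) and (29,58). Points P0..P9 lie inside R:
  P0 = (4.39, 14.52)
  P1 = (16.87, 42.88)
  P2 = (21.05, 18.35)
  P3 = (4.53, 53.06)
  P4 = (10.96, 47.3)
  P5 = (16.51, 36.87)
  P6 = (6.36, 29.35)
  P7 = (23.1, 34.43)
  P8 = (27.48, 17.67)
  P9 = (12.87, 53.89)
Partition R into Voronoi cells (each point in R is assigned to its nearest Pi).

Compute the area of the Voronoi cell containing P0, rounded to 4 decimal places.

Area of P0's cell: 305.9698

1. box [0,29]×[0,58]: [(0, 0) (29, 0) (29, 58) (0, 58)]
2. ⊥bis P0·P1 via (10.63,28.7): [(0, 33.3778) (0, 0) (29, 0) (29, 20.6162)]  |A|=782.9125
3. ⊥bis P0·P2 via (12.72,16.435): [(9.8183, 29.0572) (0, 33.3778) (0, 0) (16.4983, 0)]  |A|=403.5528
4. ⊥bis P0·P3 via (4.46,33.79): [(9.8183, 29.0572) (0, 33.3778) (0, 0) (16.4983, 0)]  |A|=403.5528
5. ⊥bis P0·P4 via (7.675,30.91): [(9.8183, 29.0572) (3.879, 31.6708) (0, 32.4483) (0, 0) (16.4983, 0)]  |A|=401.75
6. ⊥bis P0·P5 via (10.45,25.695): [(10.6113, 25.6075) (0, 31.3618) (0, 0) (16.4983, 0)]  |A|=377.6351
7. ⊥bis P0·P6 via (5.375,21.935): [(11.6471, 21.1018) (0, 22.649) (0, 0) (16.4983, 0)]  |A|=305.9698
8. ⊥bis P0·P7 via (13.745,24.475): [(11.6471, 21.1018) (0, 22.649) (0, 0) (16.4983, 0)]  |A|=305.9698
9. ⊥bis P0·P8 via (15.935,16.095): [(11.6471, 21.1018) (0, 22.649) (0, 0) (16.4983, 0)]  |A|=305.9698
10. ⊥bis P0·P9 via (8.63,34.205): [(11.6471, 21.1018) (0, 22.649) (0, 0) (16.4983, 0)]  |A|=305.9698
11. canonical 4-gon: [(11.6471, 21.1018) (0, 22.649) (0, 0) (16.4983, 0)]
12. shoelace: 305.9698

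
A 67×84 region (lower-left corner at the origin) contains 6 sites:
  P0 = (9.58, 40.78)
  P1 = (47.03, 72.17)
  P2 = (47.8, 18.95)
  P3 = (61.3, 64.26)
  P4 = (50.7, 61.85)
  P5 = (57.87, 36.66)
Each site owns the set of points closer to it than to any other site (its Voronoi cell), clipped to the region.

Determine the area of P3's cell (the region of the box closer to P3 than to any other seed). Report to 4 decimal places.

1. box [0,67]×[0,84]: [(0, 0) (67, 0) (67, 84) (0, 84)]
2. ⊥bis P3·P0 via (35.44,52.52): [(59.2832, 0) (67, 0) (67, 84) (21.1486, 84)]  |A|=2249.8643
3. ⊥bis P3·P1 via (54.165,68.215): [(39.9538, 42.5773) (59.2832, 0) (67, 0) (67, 84) (62.9148, 84)]  |A|=1384.8316
4. ⊥bis P3·P2 via (54.55,41.605): [(41.5602, 45.4753) (67, 37.8956) (67, 84) (62.9148, 84)]  |A|=665.1359
5. ⊥bis P3·P4 via (56,63.055): [(54.6343, 69.0617) (61.3366, 39.583) (67, 37.8956) (67, 84) (62.9148, 84)]  |A|=393.3901
6. ⊥bis P3·P5 via (59.585,50.46): [(54.6343, 69.0617) (58.8426, 50.5523) (67, 49.5385) (67, 84) (62.9148, 84)]  |A|=316.9442
7. canonical 5-gon: [(54.6343, 69.0617) (58.8426, 50.5523) (67, 49.5385) (67, 84) (62.9148, 84)]
8. shoelace: 316.9442

Area of P3's cell: 316.9442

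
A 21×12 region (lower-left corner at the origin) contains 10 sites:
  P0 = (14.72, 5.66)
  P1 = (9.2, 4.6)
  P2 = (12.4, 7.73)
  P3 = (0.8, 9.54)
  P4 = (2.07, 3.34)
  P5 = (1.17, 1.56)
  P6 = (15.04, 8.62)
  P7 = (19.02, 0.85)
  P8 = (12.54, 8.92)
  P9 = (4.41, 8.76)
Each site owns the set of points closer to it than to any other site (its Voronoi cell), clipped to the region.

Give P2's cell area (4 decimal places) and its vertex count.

Area of P2's cell: 10.7972 (5 vertices)

1. box [0,21]×[0,12]: [(0, 0) (21, 0) (21, 12) (0, 12)]
2. ⊥bis P2·P0 via (13.56,6.695): [(0, 0) (7.5864, 0) (18.2933, 12) (0, 12)]  |A|=155.2787
3. ⊥bis P2·P1 via (10.8,6.165): [(11.9961, 4.9422) (18.2933, 12) (5.0926, 12)]  |A|=46.584
4. ⊥bis P2·P3 via (6.6,8.635): [(6.8454, 10.208) (11.9961, 4.9422) (18.2933, 12) (7.1251, 12)]  |A|=44.763
5. ⊥bis P2·P4 via (7.235,5.535): [(6.8454, 10.208) (11.9961, 4.9422) (18.2933, 12) (7.1251, 12)]  |A|=44.763
6. ⊥bis P2·P5 via (6.785,4.645): [(6.8454, 10.208) (11.9961, 4.9422) (18.2933, 12) (7.1251, 12)]  |A|=44.763
7. ⊥bis P2·P6 via (13.72,8.175): [(6.8454, 10.208) (11.9961, 4.9422) (14.0382, 7.231) (12.4305, 12) (7.1251, 12)]  |A|=30.7831
8. ⊥bis P2·P7 via (15.71,4.29): [(6.8454, 10.208) (11.9961, 4.9422) (14.0382, 7.231) (12.4305, 12) (7.1251, 12)]  |A|=30.7831
9. ⊥bis P2·P8 via (12.47,8.325): [(8.1954, 8.8279) (11.9961, 4.9422) (14.0382, 7.231) (13.719, 8.1781)]  |A|=10.8291
10. ⊥bis P2·P9 via (8.405,8.245): [(8.4759, 8.7949) (8.447, 8.5706) (11.9961, 4.9422) (14.0382, 7.231) (13.719, 8.1781)]  |A|=10.7972
11. canonical 5-gon: [(8.4759, 8.7949) (8.447, 8.5706) (11.9961, 4.9422) (14.0382, 7.231) (13.719, 8.1781)]
12. shoelace: 10.7972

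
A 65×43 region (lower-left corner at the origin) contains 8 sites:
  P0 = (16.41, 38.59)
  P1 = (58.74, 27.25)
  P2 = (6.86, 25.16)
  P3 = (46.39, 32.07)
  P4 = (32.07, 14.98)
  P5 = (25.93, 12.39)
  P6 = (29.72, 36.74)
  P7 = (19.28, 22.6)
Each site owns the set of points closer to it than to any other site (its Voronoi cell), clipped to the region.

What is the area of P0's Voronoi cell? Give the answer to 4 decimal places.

1. box [0,65]×[0,43]: [(0, 0) (65, 0) (65, 43) (0, 43)]
2. ⊥bis P0·P1 via (37.575,32.92): [(0, 0) (28.7559, 0) (40.2754, 43) (0, 43)]  |A|=1484.1724
3. ⊥bis P0·P2 via (11.635,31.875): [(0, 40.1486) (33.189, 16.548) (40.2754, 43) (0, 43)]  |A|=579.9992
4. ⊥bis P0·P3 via (31.4,35.33): [(0, 40.1486) (28.102, 20.1654) (33.0681, 43) (0, 43)]  |A|=417.6134
5. ⊥bis P0·P4 via (24.24,26.785): [(0, 40.1486) (21.4217, 24.9157) (30.4353, 30.8942) (33.0681, 43) (0, 43)]  |A|=376.2356
6. ⊥bis P0·P5 via (21.17,25.49): [(0, 40.1486) (20.8021, 25.3563) (23.6415, 26.3881) (30.4353, 30.8942) (33.0681, 43) (0, 43)]  |A|=375.2904
7. ⊥bis P0·P6 via (23.065,37.665): [(0, 40.1486) (20.8021, 25.3563) (21.3835, 25.5676) (23.8065, 43) (0, 43)]  |A|=244.4871
8. ⊥bis P0·P7 via (17.845,30.595): [(0, 40.1486) (14.3238, 29.963) (22.1907, 31.375) (23.8065, 43) (0, 43)]  |A|=220.1902
9. canonical 5-gon: [(0, 40.1486) (14.3238, 29.963) (22.1907, 31.375) (23.8065, 43) (0, 43)]
10. shoelace: 220.1902

Area of P0's cell: 220.1902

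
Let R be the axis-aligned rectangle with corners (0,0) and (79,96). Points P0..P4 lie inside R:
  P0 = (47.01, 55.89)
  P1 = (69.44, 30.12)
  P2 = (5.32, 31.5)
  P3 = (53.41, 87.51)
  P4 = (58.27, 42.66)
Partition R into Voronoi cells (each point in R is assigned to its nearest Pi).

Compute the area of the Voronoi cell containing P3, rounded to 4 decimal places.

1. box [0,79]×[0,96]: [(0, 0) (79, 0) (79, 96) (0, 96)]
2. ⊥bis P3·P0 via (50.21,71.7): [(0, 81.8627) (79, 65.8728) (79, 96) (0, 96)]  |A|=1748.4484
3. ⊥bis P3·P1 via (61.425,58.815): [(0, 81.8627) (79, 65.8728) (79, 96) (0, 96)]  |A|=1748.4484
4. ⊥bis P3·P2 via (29.365,59.505): [(0, 84.7177) (4.3509, 80.9821) (79, 65.8728) (79, 96) (0, 96)]  |A|=1742.2375
5. ⊥bis P3·P4 via (55.84,65.085): [(0, 84.7177) (4.3509, 80.9821) (73.4593, 66.9943) (79, 67.5946) (79, 96) (0, 96)]  |A|=1737.4674
6. canonical 6-gon: [(0, 84.7177) (4.3509, 80.9821) (73.4593, 66.9943) (79, 67.5946) (79, 96) (0, 96)]
7. shoelace: 1737.4674

Area of P3's cell: 1737.4674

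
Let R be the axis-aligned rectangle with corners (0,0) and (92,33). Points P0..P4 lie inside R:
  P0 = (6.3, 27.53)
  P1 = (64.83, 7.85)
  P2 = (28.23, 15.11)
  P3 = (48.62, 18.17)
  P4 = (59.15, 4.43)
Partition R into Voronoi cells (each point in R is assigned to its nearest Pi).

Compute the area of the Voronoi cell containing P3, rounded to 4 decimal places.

1. box [0,92]×[0,33]: [(0, 0) (92, 0) (92, 33) (0, 33)]
2. ⊥bis P3·P0 via (27.46,22.85): [(22.4062, 0) (92, 0) (92, 33) (29.7049, 33)]  |A|=2176.1666
3. ⊥bis P3·P1 via (56.725,13.01): [(22.4062, 0) (48.4423, 0) (69.4515, 33) (29.7049, 33)]  |A|=1085.4139
4. ⊥bis P3·P2 via (38.425,16.64): [(40.9222, 0) (48.4423, 0) (69.4515, 33) (35.9698, 33)]  |A|=676.529
5. ⊥bis P3·P4 via (53.885,11.3): [(40.7384, 1.2248) (57.305, 13.921) (69.4515, 33) (35.9698, 33)]  |A|=612.8738
6. canonical 4-gon: [(40.7384, 1.2248) (57.305, 13.921) (69.4515, 33) (35.9698, 33)]
7. shoelace: 612.8738

Area of P3's cell: 612.8738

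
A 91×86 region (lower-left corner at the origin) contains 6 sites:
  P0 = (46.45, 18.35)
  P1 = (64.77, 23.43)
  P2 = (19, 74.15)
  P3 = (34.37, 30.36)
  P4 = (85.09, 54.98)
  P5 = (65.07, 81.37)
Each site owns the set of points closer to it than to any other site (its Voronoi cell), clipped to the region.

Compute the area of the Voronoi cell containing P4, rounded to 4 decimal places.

1. box [0,91]×[0,86]: [(0, 0) (91, 0) (91, 86) (0, 86)]
2. ⊥bis P4·P0 via (65.77,36.665): [(91, 10.0506) (91, 86) (19.0013, 86)]  |A|=2734.1292
3. ⊥bis P4·P1 via (74.93,39.205): [(45.2266, 58.3357) (91, 28.855) (91, 86) (19.0013, 86)]  |A|=2303.7573
4. ⊥bis P4·P2 via (52.045,64.565): [(49.4493, 55.616) (91, 28.855) (91, 86) (58.2624, 86)]  |A|=1684.5568
5. ⊥bis P4·P3 via (59.73,42.67): [(50.9442, 60.7698) (55.2636, 51.8713) (91, 28.855) (91, 86) (58.2624, 86)]  |A|=1666.7749
6. ⊥bis P4·P5 via (75.08,68.175): [(54.8128, 52.7999) (55.2636, 51.8713) (91, 28.855) (91, 80.2522)]  |A|=941.3656
7. canonical 4-gon: [(54.8128, 52.7999) (55.2636, 51.8713) (91, 28.855) (91, 80.2522)]
8. shoelace: 941.3656

Area of P4's cell: 941.3656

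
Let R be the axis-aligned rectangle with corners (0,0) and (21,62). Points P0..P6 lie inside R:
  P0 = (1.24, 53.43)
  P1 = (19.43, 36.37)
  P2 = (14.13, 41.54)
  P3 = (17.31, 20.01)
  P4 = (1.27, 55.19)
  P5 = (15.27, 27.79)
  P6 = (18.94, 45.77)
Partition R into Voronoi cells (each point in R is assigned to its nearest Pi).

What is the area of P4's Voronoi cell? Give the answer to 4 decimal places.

Area of P4's cell: 110.1604

1. box [0,21]×[0,62]: [(0, 0) (21, 0) (21, 62) (0, 62)]
2. ⊥bis P4·P0 via (1.255,54.31): [(0, 54.3314) (21, 53.9734) (21, 62) (0, 62)]  |A|=164.7993
3. ⊥bis P4·P1 via (10.35,45.78): [(0, 54.3314) (18.8787, 54.0096) (21, 56.0565) (21, 62) (0, 62)]  |A|=162.5899
4. ⊥bis P4·P2 via (7.7,48.365): [(0, 54.3314) (13.7835, 54.0964) (21, 60.8953) (21, 62) (0, 62)]  |A|=139.8237
5. ⊥bis P4·P3 via (9.29,37.6): [(0, 54.3314) (13.7835, 54.0964) (21, 60.8953) (21, 62) (0, 62)]  |A|=139.8237
6. ⊥bis P4·P5 via (8.27,41.49): [(0, 54.3314) (13.7835, 54.0964) (21, 60.8953) (21, 62) (0, 62)]  |A|=139.8237
7. ⊥bis P4·P6 via (10.105,50.48): [(0, 54.3314) (12.0487, 54.126) (16.2464, 62) (0, 62)]  |A|=110.1604
8. canonical 4-gon: [(0, 54.3314) (12.0487, 54.126) (16.2464, 62) (0, 62)]
9. shoelace: 110.1604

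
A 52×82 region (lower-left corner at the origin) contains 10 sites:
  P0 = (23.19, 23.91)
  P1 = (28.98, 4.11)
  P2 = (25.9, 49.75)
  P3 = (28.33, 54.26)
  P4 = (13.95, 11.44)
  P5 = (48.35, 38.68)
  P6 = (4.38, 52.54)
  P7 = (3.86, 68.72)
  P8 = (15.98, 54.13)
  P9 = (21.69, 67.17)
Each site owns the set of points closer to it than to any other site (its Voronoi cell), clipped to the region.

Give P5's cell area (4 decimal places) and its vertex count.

1. box [0,52]×[0,82]: [(0, 0) (52, 0) (52, 82) (0, 82)]
2. ⊥bis P5·P0 via (35.77,31.295): [(52, 3.648) (52, 82) (6.004, 82)]  |A|=1801.9407
3. ⊥bis P5·P1 via (38.665,21.395): [(43.0114, 18.9597) (52, 13.9232) (52, 82) (6.004, 82)]  |A|=1755.7603
4. ⊥bis P5·P2 via (37.125,44.215): [(33.044, 35.9387) (43.0114, 18.9597) (52, 13.9232) (52, 74.3816)]  |A|=624.2336
5. ⊥bis P5·P3 via (38.34,46.47): [(38.0587, 46.1085) (33.044, 35.9387) (43.0114, 18.9597) (52, 13.9232) (52, 64.0228)]  |A|=552.0266
6. ⊥bis P5·P4 via (31.15,25.06): [(38.0587, 46.1085) (33.044, 35.9387) (43.0114, 18.9597) (52, 13.9232) (52, 64.0228)]  |A|=552.0266
7. ⊥bis P5·P6 via (26.365,45.61): [(38.0587, 46.1085) (33.044, 35.9387) (43.0114, 18.9597) (52, 13.9232) (52, 64.0228)]  |A|=552.0266
8. ⊥bis P5·P7 via (26.105,53.7): [(38.0587, 46.1085) (33.044, 35.9387) (43.0114, 18.9597) (52, 13.9232) (52, 64.0228)]  |A|=552.0266
9. ⊥bis P5·P8 via (32.165,46.405): [(38.0587, 46.1085) (33.044, 35.9387) (43.0114, 18.9597) (52, 13.9232) (52, 64.0228)]  |A|=552.0266
10. ⊥bis P5·P9 via (35.02,52.925): [(38.0587, 46.1085) (33.044, 35.9387) (43.0114, 18.9597) (52, 13.9232) (52, 64.0228)]  |A|=552.0266
11. canonical 5-gon: [(38.0587, 46.1085) (33.044, 35.9387) (43.0114, 18.9597) (52, 13.9232) (52, 64.0228)]
12. shoelace: 552.0266

Area of P5's cell: 552.0266 (5 vertices)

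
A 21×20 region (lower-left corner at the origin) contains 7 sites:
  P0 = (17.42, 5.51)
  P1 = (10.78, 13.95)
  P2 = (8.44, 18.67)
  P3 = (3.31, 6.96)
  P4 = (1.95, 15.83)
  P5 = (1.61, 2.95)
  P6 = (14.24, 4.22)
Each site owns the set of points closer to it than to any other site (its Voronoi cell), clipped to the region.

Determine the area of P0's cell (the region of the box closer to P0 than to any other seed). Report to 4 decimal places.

Area of P0's cell: 69.0145

1. box [0,21]×[0,20]: [(0, 0) (21, 0) (21, 20) (0, 20)]
2. ⊥bis P0·P1 via (14.1,9.73): [(1.7323, 0) (21, 0) (21, 15.1584)]  |A|=146.0337
3. ⊥bis P0·P2 via (12.93,12.09): [(1.7323, 0) (21, 0) (21, 15.1584)]  |A|=146.0337
4. ⊥bis P0·P3 via (10.365,6.235): [(10.4272, 6.8405) (9.7243, 0) (21, 0) (21, 15.1584)]  |A|=118.6993
5. ⊥bis P0·P4 via (9.685,10.67): [(10.4272, 6.8405) (9.7243, 0) (21, 0) (21, 15.1584)]  |A|=118.6993
6. ⊥bis P0·P5 via (9.515,4.23): [(10.4272, 6.8405) (9.9089, 1.7971) (10.1999, 0) (21, 0) (21, 15.1584)]  |A|=118.2719
7. ⊥bis P0·P6 via (15.83,4.865): [(13.9154, 9.5848) (17.8035, 0) (21, 0) (21, 15.1584)]  |A|=69.0145
8. canonical 4-gon: [(13.9154, 9.5848) (17.8035, 0) (21, 0) (21, 15.1584)]
9. shoelace: 69.0145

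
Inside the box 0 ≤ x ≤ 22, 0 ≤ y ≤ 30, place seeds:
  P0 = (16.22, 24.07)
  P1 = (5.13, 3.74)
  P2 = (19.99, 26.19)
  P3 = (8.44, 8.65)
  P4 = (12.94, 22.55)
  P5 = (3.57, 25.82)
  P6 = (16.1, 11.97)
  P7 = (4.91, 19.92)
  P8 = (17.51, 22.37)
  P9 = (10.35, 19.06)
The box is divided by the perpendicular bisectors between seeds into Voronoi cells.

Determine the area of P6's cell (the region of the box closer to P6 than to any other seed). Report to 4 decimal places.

Area of P6's cell: 141.8453

1. box [0,22]×[0,30]: [(0, 0) (22, 0) (22, 30) (0, 30)]
2. ⊥bis P6·P0 via (16.16,18.02): [(0, 18.1803) (0, 0) (22, 0) (22, 17.9621)]  |A|=397.5658
3. ⊥bis P6·P1 via (10.615,7.855): [(2.8902, 18.1516) (16.508, 0) (22, 0) (22, 17.9621)]  |A|=221.4698
4. ⊥bis P6·P2 via (18.045,19.08): [(2.8902, 18.1516) (16.508, 0) (22, 0) (22, 17.9621)]  |A|=221.4698
5. ⊥bis P6·P3 via (12.27,10.31): [(8.8971, 18.092) (16.7386, 0) (22, 0) (22, 17.9621)]  |A|=165.2726
6. ⊥bis P6·P4 via (14.52,17.26): [(17.0355, 18.0113) (9.8609, 15.8684) (16.7386, 0) (22, 0) (22, 17.9621)]  |A|=156.2632
7. ⊥bis P6·P5 via (9.835,18.895): [(17.0355, 18.0113) (9.8609, 15.8684) (16.7386, 0) (22, 0) (22, 17.9621)]  |A|=156.2632
8. ⊥bis P6·P7 via (10.505,15.945): [(17.0355, 18.0113) (10.6094, 16.092) (10.0843, 15.3529) (16.7386, 0) (22, 0) (22, 17.9621)]  |A|=156.0453
9. ⊥bis P6·P8 via (16.805,17.17): [(15.0261, 17.4112) (10.6094, 16.092) (10.0843, 15.3529) (16.7386, 0) (22, 0) (22, 16.4657)]  |A|=149.2883
10. ⊥bis P6·P9 via (13.225,15.515): [(15.4862, 17.3488) (10.8492, 13.5882) (16.7386, 0) (22, 0) (22, 16.4657)]  |A|=141.8453
11. canonical 5-gon: [(15.4862, 17.3488) (10.8492, 13.5882) (16.7386, 0) (22, 0) (22, 16.4657)]
12. shoelace: 141.8453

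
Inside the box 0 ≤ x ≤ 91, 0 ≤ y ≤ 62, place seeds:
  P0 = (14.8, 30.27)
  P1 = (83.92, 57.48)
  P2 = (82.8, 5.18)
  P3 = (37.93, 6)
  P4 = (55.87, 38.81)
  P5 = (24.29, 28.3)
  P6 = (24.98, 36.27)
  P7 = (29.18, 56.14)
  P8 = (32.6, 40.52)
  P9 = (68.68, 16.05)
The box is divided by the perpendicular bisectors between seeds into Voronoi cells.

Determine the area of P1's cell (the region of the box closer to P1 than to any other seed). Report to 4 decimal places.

Area of P1's cell: 592.7813

1. box [0,91]×[0,62]: [(0, 0) (91, 0) (91, 62) (0, 62)]
2. ⊥bis P1·P0 via (49.36,43.875): [(66.632, 0) (91, 0) (91, 62) (42.2249, 62)]  |A|=2267.4384
3. ⊥bis P1·P2 via (83.36,31.33): [(54.0514, 31.9576) (91, 31.1664) (91, 62) (42.2249, 62)]  |A|=1302.2892
4. ⊥bis P1·P3 via (60.925,31.74): [(50.455, 41.0934) (60.8442, 31.8122) (91, 31.1664) (91, 62) (42.2249, 62)]  |A|=1271.522
5. ⊥bis P1·P4 via (69.895,48.145): [(81.0541, 31.3794) (91, 31.1664) (91, 62) (60.6732, 62)]  |A|=617.6467
6. ⊥bis P1·P5 via (54.105,42.89): [(81.0541, 31.3794) (91, 31.1664) (91, 62) (60.6732, 62)]  |A|=617.6467
7. ⊥bis P1·P6 via (54.45,46.875): [(81.0541, 31.3794) (91, 31.1664) (91, 62) (60.6732, 62)]  |A|=617.6467
8. ⊥bis P1·P7 via (56.55,56.81): [(81.0541, 31.3794) (91, 31.1664) (91, 62) (60.6732, 62)]  |A|=617.6467
9. ⊥bis P1·P8 via (58.26,49): [(81.0541, 31.3794) (91, 31.1664) (91, 62) (60.6732, 62)]  |A|=617.6467
10. ⊥bis P1·P9 via (76.3,36.765): [(77.8487, 36.1953) (91, 31.3576) (91, 62) (60.6732, 62)]  |A|=592.7813
11. canonical 4-gon: [(77.8487, 36.1953) (91, 31.3576) (91, 62) (60.6732, 62)]
12. shoelace: 592.7813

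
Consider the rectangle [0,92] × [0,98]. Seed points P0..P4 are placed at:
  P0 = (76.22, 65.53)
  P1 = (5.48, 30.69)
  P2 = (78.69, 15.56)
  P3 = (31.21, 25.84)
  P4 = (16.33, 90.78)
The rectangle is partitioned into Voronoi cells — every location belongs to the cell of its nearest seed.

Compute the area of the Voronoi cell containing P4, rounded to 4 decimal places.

Area of P4's cell: 1757.8562

1. box [0,92]×[0,98]: [(0, 0) (92, 0) (92, 98) (0, 98)]
2. ⊥bis P4·P0 via (46.275,78.155): [(0, 0) (13.3244, 0) (54.6418, 98) (0, 98)]  |A|=3330.3408
3. ⊥bis P4·P1 via (10.905,60.735): [(0, 62.704) (36.9481, 56.0326) (54.6418, 98) (0, 98)]  |A|=1798.6453
4. ⊥bis P4·P2 via (47.51,53.17): [(0, 62.704) (36.9481, 56.0326) (54.6418, 98) (0, 98)]  |A|=1798.6453
5. ⊥bis P4·P3 via (23.77,58.31): [(0, 62.704) (24.0191, 58.3671) (39.4201, 61.896) (54.6418, 98) (0, 98)]  |A|=1757.8562
6. canonical 5-gon: [(0, 62.704) (24.0191, 58.3671) (39.4201, 61.896) (54.6418, 98) (0, 98)]
7. shoelace: 1757.8562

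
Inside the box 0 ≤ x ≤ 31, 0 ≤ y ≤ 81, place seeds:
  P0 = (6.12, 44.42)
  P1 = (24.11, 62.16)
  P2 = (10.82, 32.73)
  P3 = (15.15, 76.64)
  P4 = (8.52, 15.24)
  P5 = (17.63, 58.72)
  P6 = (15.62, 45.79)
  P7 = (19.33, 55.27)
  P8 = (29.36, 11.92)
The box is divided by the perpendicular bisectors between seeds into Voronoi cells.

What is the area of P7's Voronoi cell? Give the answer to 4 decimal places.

1. box [0,31]×[0,81]: [(0, 0) (31, 0) (31, 81) (0, 81)]
2. ⊥bis P7·P0 via (12.725,49.845): [(0, 65.3378) (31, 27.595) (31, 81) (0, 81)]  |A|=1070.5414
3. ⊥bis P7·P1 via (21.72,58.715): [(0, 73.7834) (0, 65.3378) (31, 27.595) (31, 52.2769)]  |A|=513.4771
4. ⊥bis P7·P2 via (15.075,44): [(0, 73.7834) (0, 65.3378) (18.6274, 42.6588) (31, 37.9875) (31, 52.2769)]  |A|=449.1856
5. ⊥bis P7·P3 via (17.24,65.955): [(12.594, 65.0462) (1.9496, 62.9642) (18.6274, 42.6588) (31, 37.9875) (31, 52.2769)]  |A|=381.3409
6. ⊥bis P7·P4 via (13.925,35.255): [(12.594, 65.0462) (1.9496, 62.9642) (18.6274, 42.6588) (31, 37.9875) (31, 52.2769)]  |A|=381.3409
7. ⊥bis P7·P5 via (18.48,56.995): [(21.8241, 58.6428) (10.2025, 52.9162) (18.6274, 42.6588) (31, 37.9875) (31, 52.2769)]  |A|=255.6346
8. ⊥bis P7·P6 via (17.475,50.53): [(21.8241, 58.6428) (10.7226, 53.1725) (31, 45.237) (31, 52.2769)]  |A|=131.8081
9. ⊥bis P7·P8 via (24.345,33.595): [(21.8241, 58.6428) (10.7226, 53.1725) (31, 45.237) (31, 52.2769)]  |A|=131.8081
10. canonical 4-gon: [(21.8241, 58.6428) (10.7226, 53.1725) (31, 45.237) (31, 52.2769)]
11. shoelace: 131.8081

Area of P7's cell: 131.8081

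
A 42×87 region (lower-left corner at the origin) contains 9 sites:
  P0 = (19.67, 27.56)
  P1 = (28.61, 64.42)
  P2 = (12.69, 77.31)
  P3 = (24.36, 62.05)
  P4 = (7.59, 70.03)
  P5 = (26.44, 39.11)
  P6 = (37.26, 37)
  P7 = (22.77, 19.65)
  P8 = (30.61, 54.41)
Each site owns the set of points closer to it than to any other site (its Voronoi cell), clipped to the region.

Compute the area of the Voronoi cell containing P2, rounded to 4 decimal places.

1. box [0,42]×[0,87]: [(0, 0) (42, 0) (42, 87) (0, 87)]
2. ⊥bis P2·P0 via (16.18,52.435): [(0, 50.1649) (42, 56.0576) (42, 87) (0, 87)]  |A|=1423.3274
3. ⊥bis P2·P1 via (20.65,70.865): [(0, 50.1649) (4.3882, 50.7806) (33.7141, 87) (0, 87)]  |A|=691.3717
4. ⊥bis P2·P3 via (18.525,69.68): [(0, 55.5131) (21.5857, 72.0207) (33.7141, 87) (0, 87)]  |A|=592.3407
5. ⊥bis P2·P4 via (10.14,73.67): [(0, 80.7736) (17.2392, 68.6967) (21.5857, 72.0207) (33.7141, 87) (0, 87)]  |A|=374.6059
6. ⊥bis P2·P5 via (19.565,58.21): [(0, 80.7736) (17.2392, 68.6967) (21.5857, 72.0207) (33.7141, 87) (0, 87)]  |A|=374.6059
7. ⊥bis P2·P6 via (24.975,57.155): [(0, 80.7736) (17.2392, 68.6967) (21.5857, 72.0207) (33.7141, 87) (0, 87)]  |A|=374.6059
8. ⊥bis P2·P7 via (17.73,48.48): [(0, 80.7736) (17.2392, 68.6967) (21.5857, 72.0207) (33.7141, 87) (0, 87)]  |A|=374.6059
9. ⊥bis P2·P8 via (21.65,65.86): [(0, 80.7736) (17.2392, 68.6967) (21.5857, 72.0207) (33.7141, 87) (0, 87)]  |A|=374.6059
10. canonical 5-gon: [(0, 80.7736) (17.2392, 68.6967) (21.5857, 72.0207) (33.7141, 87) (0, 87)]
11. shoelace: 374.6059

Area of P2's cell: 374.6059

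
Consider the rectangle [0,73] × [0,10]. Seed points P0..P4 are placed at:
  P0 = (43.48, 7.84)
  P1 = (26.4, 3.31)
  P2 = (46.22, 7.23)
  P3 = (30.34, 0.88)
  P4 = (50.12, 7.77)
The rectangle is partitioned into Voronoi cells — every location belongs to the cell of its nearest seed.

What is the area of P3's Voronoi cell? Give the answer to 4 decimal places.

Area of P3's cell: 64.0934

1. box [0,73]×[0,10]: [(0, 0) (73, 0) (73, 10) (0, 10)]
2. ⊥bis P3·P0 via (36.91,4.36): [(0, 0) (39.2194, 0) (33.9226, 10) (0, 10)]  |A|=365.71
3. ⊥bis P3·P1 via (28.37,2.095): [(27.0779, 0) (39.2194, 0) (33.9226, 10) (33.2454, 10)]  |A|=64.0934
4. ⊥bis P3·P2 via (38.28,4.055): [(27.0779, 0) (39.2194, 0) (33.9226, 10) (33.2454, 10)]  |A|=64.0934
5. ⊥bis P3·P4 via (40.23,4.325): [(27.0779, 0) (39.2194, 0) (33.9226, 10) (33.2454, 10)]  |A|=64.0934
6. canonical 4-gon: [(27.0779, 0) (39.2194, 0) (33.9226, 10) (33.2454, 10)]
7. shoelace: 64.0934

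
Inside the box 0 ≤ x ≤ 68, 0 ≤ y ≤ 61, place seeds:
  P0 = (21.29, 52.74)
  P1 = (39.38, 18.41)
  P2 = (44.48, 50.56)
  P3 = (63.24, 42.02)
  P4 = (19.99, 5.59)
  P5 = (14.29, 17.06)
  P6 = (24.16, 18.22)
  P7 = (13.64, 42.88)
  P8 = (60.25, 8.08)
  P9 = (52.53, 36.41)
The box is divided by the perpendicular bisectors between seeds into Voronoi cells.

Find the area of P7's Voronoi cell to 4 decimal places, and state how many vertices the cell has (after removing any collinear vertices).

1. box [0,68]×[0,61]: [(0, 0) (68, 0) (68, 61) (0, 61)]
2. ⊥bis P7·P0 via (17.465,47.81): [(0, 0) (68, 0) (68, 8.6018) (0.4646, 61) (0, 61)]  |A|=2378.6325
3. ⊥bis P7·P1 via (26.51,30.645): [(0, 2.7591) (32.0618, 36.4849) (0.4646, 61) (0, 61)]  |A|=939.3473
4. ⊥bis P7·P2 via (29.06,46.72): [(0, 2.7591) (31.7028, 36.1073) (31.5003, 36.9205) (0.4646, 61) (0, 61)]  |A|=939.1631
5. ⊥bis P7·P3 via (38.44,42.45): [(0, 2.7591) (31.7028, 36.1073) (31.5003, 36.9205) (0.4646, 61) (0, 61)]  |A|=939.1631
6. ⊥bis P7·P4 via (16.815,24.235): [(0, 21.3716) (21.1119, 24.9667) (31.7028, 36.1073) (31.5003, 36.9205) (0.4646, 61) (0, 61)]  |A|=742.6908
7. ⊥bis P7·P5 via (13.965,29.97): [(0, 29.6184) (26.1602, 30.277) (31.7028, 36.1073) (31.5003, 36.9205) (0.4646, 61) (0, 61)]  |A|=587.8411
8. ⊥bis P7·P6 via (18.9,30.55): [(0, 29.6184) (17.7646, 30.0657) (31.5499, 35.9465) (31.7028, 36.1073) (31.5003, 36.9205) (0.4646, 61) (0, 61)]  |A|=564.6116
9. ⊥bis P7·P8 via (36.945,25.48): [(0, 29.6184) (17.7646, 30.0657) (31.5499, 35.9465) (31.7028, 36.1073) (31.5003, 36.9205) (0.4646, 61) (0, 61)]  |A|=564.6116
10. ⊥bis P7·P9 via (33.085,39.645): [(0, 29.6184) (17.7646, 30.0657) (31.5499, 35.9465) (31.7028, 36.1073) (31.5003, 36.9205) (0.4646, 61) (0, 61)]  |A|=564.6116
11. canonical 7-gon: [(0, 29.6184) (17.7646, 30.0657) (31.5499, 35.9465) (31.7028, 36.1073) (31.5003, 36.9205) (0.4646, 61) (0, 61)]
12. shoelace: 564.6116

Area of P7's cell: 564.6116 (7 vertices)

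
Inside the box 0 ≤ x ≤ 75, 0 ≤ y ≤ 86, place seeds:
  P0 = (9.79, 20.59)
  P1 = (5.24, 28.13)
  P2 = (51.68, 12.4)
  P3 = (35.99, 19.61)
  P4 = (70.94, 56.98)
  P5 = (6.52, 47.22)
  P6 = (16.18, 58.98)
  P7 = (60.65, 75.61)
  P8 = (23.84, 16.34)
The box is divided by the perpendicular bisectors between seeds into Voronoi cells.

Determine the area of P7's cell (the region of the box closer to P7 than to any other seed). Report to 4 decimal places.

Area of P7's cell: 929.6757

1. box [0,75]×[0,86]: [(0, 0) (75, 0) (75, 86) (0, 86)]
2. ⊥bis P7·P0 via (35.22,48.1): [(0, 80.6571) (75, 11.3277) (75, 86) (0, 86)]  |A|=3000.5709
3. ⊥bis P7·P1 via (32.945,51.87): [(39.8157, 43.8518) (75, 11.3277) (75, 86) (3.6995, 86)]  |A|=2816.2405
4. ⊥bis P7·P2 via (56.165,44.005): [(37.403, 46.6675) (75, 41.3322) (75, 86) (3.6995, 86)]  |A|=2241.903
5. ⊥bis P7·P3 via (48.32,47.61): [(29.4902, 55.9019) (56.6689, 43.9335) (75, 41.3322) (75, 86) (3.6995, 86)]  |A|=2163.7652
6. ⊥bis P7·P4 via (65.795,66.295): [(29.4902, 55.9019) (39.2206, 51.617) (75, 71.3792) (75, 86) (3.6995, 86)]  |A|=1578.5022
7. ⊥bis P7·P5 via (33.585,61.415): [(38.5747, 51.9014) (39.2206, 51.617) (75, 71.3792) (75, 86) (20.6907, 86)]  |A|=1203.6881
8. ⊥bis P7·P6 via (38.415,67.295): [(43.4122, 53.9322) (75, 71.3792) (75, 86) (31.4201, 86)]  |A|=929.6757
9. ⊥bis P7·P8 via (42.245,45.975): [(43.4122, 53.9322) (75, 71.3792) (75, 86) (31.4201, 86)]  |A|=929.6757
10. canonical 4-gon: [(43.4122, 53.9322) (75, 71.3792) (75, 86) (31.4201, 86)]
11. shoelace: 929.6757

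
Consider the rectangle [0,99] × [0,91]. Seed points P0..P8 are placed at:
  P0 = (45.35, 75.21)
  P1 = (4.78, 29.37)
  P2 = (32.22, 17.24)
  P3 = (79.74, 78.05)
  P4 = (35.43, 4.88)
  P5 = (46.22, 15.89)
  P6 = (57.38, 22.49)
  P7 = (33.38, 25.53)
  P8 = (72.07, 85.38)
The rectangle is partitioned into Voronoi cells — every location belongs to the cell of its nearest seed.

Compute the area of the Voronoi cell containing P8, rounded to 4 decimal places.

Area of P8's cell: 339.9698

1. box [0,99]×[0,91]: [(0, 0) (99, 0) (99, 91) (0, 91)]
2. ⊥bis P8·P0 via (58.71,80.295): [(89.2714, 0) (99, 0) (99, 91) (54.6355, 91)]  |A|=2461.2355
3. ⊥bis P8·P1 via (38.425,57.375): [(89.2714, 0) (99, 0) (99, 91) (54.6355, 91)]  |A|=2461.2355
4. ⊥bis P8·P2 via (52.145,51.31): [(74.7806, 38.0721) (99, 23.908) (99, 91) (54.6355, 91)]  |A|=1986.5222
5. ⊥bis P8·P3 via (75.905,81.715): [(63.2211, 68.4428) (84.7784, 91) (54.6355, 91)]  |A|=339.9698
6. ⊥bis P8·P4 via (53.75,45.13): [(63.2211, 68.4428) (84.7784, 91) (54.6355, 91)]  |A|=339.9698
7. ⊥bis P8·P5 via (59.145,50.635): [(63.2211, 68.4428) (84.7784, 91) (54.6355, 91)]  |A|=339.9698
8. ⊥bis P8·P6 via (64.725,53.935): [(63.2211, 68.4428) (84.7784, 91) (54.6355, 91)]  |A|=339.9698
9. ⊥bis P8·P7 via (52.725,55.455): [(63.2211, 68.4428) (84.7784, 91) (54.6355, 91)]  |A|=339.9698
10. canonical 3-gon: [(63.2211, 68.4428) (84.7784, 91) (54.6355, 91)]
11. shoelace: 339.9698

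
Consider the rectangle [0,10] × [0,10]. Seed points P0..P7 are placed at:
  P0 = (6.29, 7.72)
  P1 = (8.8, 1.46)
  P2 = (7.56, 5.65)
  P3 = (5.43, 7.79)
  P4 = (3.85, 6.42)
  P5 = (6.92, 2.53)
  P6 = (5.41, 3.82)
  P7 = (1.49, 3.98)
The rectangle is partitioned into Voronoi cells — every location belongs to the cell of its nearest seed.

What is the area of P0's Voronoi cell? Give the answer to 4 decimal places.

Area of P0's cell: 11.0935

1. box [0,10]×[0,10]: [(0, 0) (10, 0) (10, 10) (0, 10)]
2. ⊥bis P0·P1 via (7.545,4.59): [(0, 1.5648) (10, 5.5744) (10, 10) (0, 10)]  |A|=64.3044
3. ⊥bis P0·P2 via (6.925,6.685): [(0, 2.4363) (10, 8.5716) (10, 10) (0, 10)]  |A|=44.9604
4. ⊥bis P0·P3 via (5.86,7.755): [(5.7123, 5.941) (10, 8.5716) (10, 10) (6.0427, 10)]  |A|=11.0935
5. ⊥bis P0·P4 via (5.07,7.07): [(5.7123, 5.941) (10, 8.5716) (10, 10) (6.0427, 10)]  |A|=11.0935
6. ⊥bis P0·P5 via (6.605,5.125): [(5.7123, 5.941) (10, 8.5716) (10, 10) (6.0427, 10)]  |A|=11.0935
7. ⊥bis P0·P6 via (5.85,5.77): [(5.7123, 5.941) (10, 8.5716) (10, 10) (6.0427, 10)]  |A|=11.0935
8. ⊥bis P0·P7 via (3.89,5.85): [(5.7123, 5.941) (10, 8.5716) (10, 10) (6.0427, 10)]  |A|=11.0935
9. canonical 4-gon: [(5.7123, 5.941) (10, 8.5716) (10, 10) (6.0427, 10)]
10. shoelace: 11.0935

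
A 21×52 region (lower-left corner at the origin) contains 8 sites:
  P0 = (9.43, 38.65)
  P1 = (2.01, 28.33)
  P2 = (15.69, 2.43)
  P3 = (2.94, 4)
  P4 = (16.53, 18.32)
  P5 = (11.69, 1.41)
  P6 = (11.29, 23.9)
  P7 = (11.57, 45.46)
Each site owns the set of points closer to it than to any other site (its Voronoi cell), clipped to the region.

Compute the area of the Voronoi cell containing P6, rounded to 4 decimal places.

1. box [0,21]×[0,52]: [(0, 0) (21, 0) (21, 52) (0, 52)]
2. ⊥bis P6·P0 via (10.36,31.275): [(0, 29.9686) (0, 0) (21, 0) (21, 32.6167)]  |A|=657.1457
3. ⊥bis P6·P1 via (6.65,26.115): [(9.0334, 31.1077) (0, 12.1845) (0, 0) (21, 0) (21, 32.6167)]  |A|=576.8207
4. ⊥bis P6·P2 via (13.49,13.165): [(9.0334, 31.1077) (0, 12.1845) (0, 10.4004) (21, 14.7041) (21, 32.6167)]  |A|=313.2237
5. ⊥bis P6·P3 via (7.115,13.95): [(9.0334, 31.1077) (1.8895, 16.1426) (10.4638, 12.5448) (21, 14.7041) (21, 32.6167)]  |A|=283.5212
6. ⊥bis P6·P4 via (13.91,21.11): [(9.0334, 31.1077) (1.8895, 16.1426) (6.5416, 14.1906) (21, 27.768) (21, 32.6167)]  |A|=176.1752
7. ⊥bis P6·P5 via (11.49,12.655): [(9.0334, 31.1077) (1.8895, 16.1426) (6.5416, 14.1906) (21, 27.768) (21, 32.6167)]  |A|=176.1752
8. ⊥bis P6·P7 via (11.43,34.68): [(9.0334, 31.1077) (1.8895, 16.1426) (6.5416, 14.1906) (21, 27.768) (21, 32.6167)]  |A|=176.1752
9. canonical 5-gon: [(9.0334, 31.1077) (1.8895, 16.1426) (6.5416, 14.1906) (21, 27.768) (21, 32.6167)]
10. shoelace: 176.1752

Area of P6's cell: 176.1752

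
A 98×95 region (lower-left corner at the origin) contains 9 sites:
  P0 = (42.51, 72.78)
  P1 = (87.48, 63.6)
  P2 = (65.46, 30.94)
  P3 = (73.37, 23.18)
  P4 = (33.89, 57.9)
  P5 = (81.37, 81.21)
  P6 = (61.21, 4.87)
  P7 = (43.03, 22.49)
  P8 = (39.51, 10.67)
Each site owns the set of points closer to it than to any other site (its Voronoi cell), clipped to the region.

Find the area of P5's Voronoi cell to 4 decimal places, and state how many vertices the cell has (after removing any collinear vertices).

1. box [0,98]×[0,95]: [(0, 0) (98, 0) (98, 95) (0, 95)]
2. ⊥bis P5·P0 via (61.94,76.995): [(78.6427, 0) (98, 0) (98, 95) (58.0341, 95)]  |A|=2817.8495
3. ⊥bis P5·P1 via (84.425,72.405): [(64.4399, 65.4709) (98, 77.115) (98, 95) (58.0341, 95)]  |A|=890.1879
4. ⊥bis P5·P2 via (73.415,56.075): [(64.4399, 65.4709) (98, 77.115) (98, 95) (58.0341, 95)]  |A|=890.1879
5. ⊥bis P5·P3 via (77.37,52.195): [(64.4399, 65.4709) (98, 77.115) (98, 95) (58.0341, 95)]  |A|=890.1879
6. ⊥bis P5·P4 via (57.63,69.555): [(64.4399, 65.4709) (98, 77.115) (98, 95) (58.0341, 95)]  |A|=890.1879
7. ⊥bis P5·P6 via (71.29,43.04): [(64.4399, 65.4709) (98, 77.115) (98, 95) (58.0341, 95)]  |A|=890.1879
8. ⊥bis P5·P7 via (62.2,51.85): [(64.4399, 65.4709) (98, 77.115) (98, 95) (58.0341, 95)]  |A|=890.1879
9. ⊥bis P5·P8 via (60.44,45.94): [(64.4399, 65.4709) (98, 77.115) (98, 95) (58.0341, 95)]  |A|=890.1879
10. canonical 4-gon: [(64.4399, 65.4709) (98, 77.115) (98, 95) (58.0341, 95)]
11. shoelace: 890.1879

Area of P5's cell: 890.1879 (4 vertices)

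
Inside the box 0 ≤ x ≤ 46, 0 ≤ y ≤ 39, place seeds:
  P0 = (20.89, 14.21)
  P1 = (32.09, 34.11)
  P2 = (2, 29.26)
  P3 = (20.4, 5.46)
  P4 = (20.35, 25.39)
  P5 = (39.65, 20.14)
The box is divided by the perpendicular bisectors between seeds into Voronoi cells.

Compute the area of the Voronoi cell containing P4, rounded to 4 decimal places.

1. box [0,46]×[0,39]: [(0, 0) (46, 0) (46, 39) (0, 39)]
2. ⊥bis P4·P0 via (20.62,19.8): [(0, 18.804) (46, 21.0259) (46, 39) (0, 39)]  |A|=877.9121
3. ⊥bis P4·P1 via (26.22,29.75): [(0, 18.804) (33.1606, 20.4057) (19.3495, 39) (0, 39)]  |A|=514.7494
4. ⊥bis P4·P2 via (11.175,27.325): [(9.4744, 19.2617) (33.1606, 20.4057) (19.3495, 39) (13.6372, 39)]  |A|=284.4883
5. ⊥bis P4·P3 via (20.375,15.425): [(9.4744, 19.2617) (33.1606, 20.4057) (19.3495, 39) (13.6372, 39)]  |A|=284.4883
6. ⊥bis P4·P5 via (30,22.765): [(9.4744, 19.2617) (29.3076, 20.2196) (30.3775, 24.1527) (19.3495, 39) (13.6372, 39)]  |A|=277.0109
7. canonical 5-gon: [(9.4744, 19.2617) (29.3076, 20.2196) (30.3775, 24.1527) (19.3495, 39) (13.6372, 39)]
8. shoelace: 277.0109

Area of P4's cell: 277.0109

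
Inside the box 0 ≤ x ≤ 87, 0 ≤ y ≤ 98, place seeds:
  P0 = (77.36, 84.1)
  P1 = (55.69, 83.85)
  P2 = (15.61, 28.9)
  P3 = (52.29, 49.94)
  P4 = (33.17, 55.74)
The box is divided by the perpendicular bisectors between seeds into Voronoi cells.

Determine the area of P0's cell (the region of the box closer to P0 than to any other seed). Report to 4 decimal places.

1. box [0,87]×[0,98]: [(0, 0) (87, 0) (87, 98) (0, 98)]
2. ⊥bis P0·P1 via (66.525,83.975): [(67.4938, 0) (87, 0) (87, 98) (66.3632, 98)]  |A|=1967.0074
3. ⊥bis P0·P2 via (46.485,56.5): [(67.1081, 33.4297) (87, 11.1775) (87, 98) (66.3632, 98)]  |A|=1529.7928
4. ⊥bis P0·P3 via (64.825,67.02): [(66.7368, 65.6169) (87, 50.7458) (87, 98) (66.3632, 98)]  |A|=812.9025
5. ⊥bis P0·P4 via (55.265,69.92): [(66.7368, 65.6169) (87, 50.7458) (87, 98) (66.3632, 98)]  |A|=812.9025
6. canonical 4-gon: [(66.7368, 65.6169) (87, 50.7458) (87, 98) (66.3632, 98)]
7. shoelace: 812.9025

Area of P0's cell: 812.9025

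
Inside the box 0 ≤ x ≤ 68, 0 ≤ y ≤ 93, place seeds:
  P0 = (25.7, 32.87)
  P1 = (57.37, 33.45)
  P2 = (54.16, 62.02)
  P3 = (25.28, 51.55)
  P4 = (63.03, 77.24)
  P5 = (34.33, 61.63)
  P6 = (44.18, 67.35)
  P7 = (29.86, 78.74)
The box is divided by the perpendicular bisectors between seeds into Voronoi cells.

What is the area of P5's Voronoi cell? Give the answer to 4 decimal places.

1. box [0,68]×[0,93]: [(0, 0) (68, 0) (68, 93) (0, 93)]
2. ⊥bis P5·P0 via (30.015,47.25): [(0, 56.2566) (68, 35.8519) (68, 93) (0, 93)]  |A|=3192.3128
3. ⊥bis P5·P1 via (45.85,47.54): [(0, 56.2566) (41.3392, 43.852) (68, 65.6499) (68, 93) (0, 93)]  |A|=2795.0933
4. ⊥bis P5·P2 via (44.245,61.825): [(0, 56.2566) (41.3392, 43.852) (44.5469, 46.4746) (43.6319, 93) (0, 93)]  |A|=1907.502
5. ⊥bis P5·P3 via (29.805,56.59): [(0, 83.3494) (42.728, 44.9875) (44.5469, 46.4746) (43.6319, 93) (0, 93)]  |A|=1296.6049
6. ⊥bis P5·P4 via (48.68,69.435): [(0, 83.3494) (42.728, 44.9875) (44.5469, 46.4746) (43.9233, 78.1804) (35.8629, 93) (0, 93)]  |A|=1239.0388
7. ⊥bis P5·P6 via (39.255,64.49): [(0, 83.3494) (42.728, 44.9875) (44.5469, 46.4746) (44.3657, 55.6893) (22.6989, 93) (0, 93)]  |A|=906.0934
8. ⊥bis P5·P7 via (32.095,70.185): [(18.5919, 66.6573) (42.728, 44.9875) (44.5469, 46.4746) (44.3657, 55.6893) (35.4403, 71.059)]  |A|=304.5293
9. canonical 5-gon: [(18.5919, 66.6573) (42.728, 44.9875) (44.5469, 46.4746) (44.3657, 55.6893) (35.4403, 71.059)]
10. shoelace: 304.5293

Area of P5's cell: 304.5293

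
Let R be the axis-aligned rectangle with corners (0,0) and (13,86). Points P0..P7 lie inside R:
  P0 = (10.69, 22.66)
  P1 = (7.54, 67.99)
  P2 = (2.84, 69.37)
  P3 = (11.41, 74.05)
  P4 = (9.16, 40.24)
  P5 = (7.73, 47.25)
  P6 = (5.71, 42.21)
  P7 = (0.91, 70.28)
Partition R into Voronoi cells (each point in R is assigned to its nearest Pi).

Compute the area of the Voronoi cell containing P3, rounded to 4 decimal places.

1. box [0,13]×[0,86]: [(0, 0) (13, 0) (13, 86) (0, 86)]
2. ⊥bis P3·P0 via (11.05,48.355): [(0, 48.5098) (13, 48.3277) (13, 86) (0, 86)]  |A|=488.5563
3. ⊥bis P3·P1 via (9.475,71.02): [(0, 77.0709) (13, 68.7689) (13, 86) (0, 86)]  |A|=170.0416
4. ⊥bis P3·P2 via (7.125,71.71): [(0, 84.7573) (6.4452, 72.9549) (13, 68.7689) (13, 86) (0, 86)]  |A|=145.2715
5. ⊥bis P3·P4 via (10.285,57.145): [(0, 84.7573) (6.4452, 72.9549) (13, 68.7689) (13, 86) (0, 86)]  |A|=145.2715
6. ⊥bis P3·P5 via (9.57,60.65): [(0, 84.7573) (6.4452, 72.9549) (13, 68.7689) (13, 86) (0, 86)]  |A|=145.2715
7. ⊥bis P3·P6 via (8.56,58.13): [(0, 84.7573) (6.4452, 72.9549) (13, 68.7689) (13, 86) (0, 86)]  |A|=145.2715
8. ⊥bis P3·P7 via (6.16,72.165): [(4.7846, 75.9958) (6.4452, 72.9549) (13, 68.7689) (13, 86) (1.1926, 86)]  |A|=136.3331
9. canonical 5-gon: [(4.7846, 75.9958) (6.4452, 72.9549) (13, 68.7689) (13, 86) (1.1926, 86)]
10. shoelace: 136.3331

Area of P3's cell: 136.3331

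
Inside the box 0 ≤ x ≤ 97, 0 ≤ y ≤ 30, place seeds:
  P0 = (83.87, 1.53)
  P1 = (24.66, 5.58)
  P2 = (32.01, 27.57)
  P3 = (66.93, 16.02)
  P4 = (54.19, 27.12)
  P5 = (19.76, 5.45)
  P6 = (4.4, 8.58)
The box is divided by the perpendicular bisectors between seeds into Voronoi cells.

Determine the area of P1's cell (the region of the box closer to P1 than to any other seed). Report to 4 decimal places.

Area of P1's cell: 355.9513

1. box [0,97]×[0,30]: [(0, 0) (97, 0) (97, 30) (0, 30)]
2. ⊥bis P1·P0 via (54.265,3.555): [(0, 0) (54.0218, 0) (56.0739, 30) (0, 30)]  |A|=1651.4353
3. ⊥bis P1·P2 via (28.335,16.575): [(0, 26.0458) (0, 0) (54.0218, 0) (54.5561, 7.8108)]  |A|=921.4543
4. ⊥bis P1·P3 via (45.795,10.8): [(45.8114, 10.7336) (0, 26.0458) (0, 0) (48.4624, 0)]  |A|=856.6856
5. ⊥bis P1·P4 via (39.425,16.35): [(46.9836, 5.9877) (42.7835, 11.7457) (0, 26.0458) (0, 0) (48.4624, 0)]  |A|=850.0937
6. ⊥bis P1·P5 via (22.21,5.515): [(46.9836, 5.9877) (42.7835, 11.7457) (21.8591, 18.7395) (22.3563, 0) (48.4624, 0)]  |A|=355.9513
7. ⊥bis P1·P6 via (14.53,7.08): [(46.9836, 5.9877) (42.7835, 11.7457) (21.8591, 18.7395) (22.3563, 0) (48.4624, 0)]  |A|=355.9513
8. canonical 5-gon: [(46.9836, 5.9877) (42.7835, 11.7457) (21.8591, 18.7395) (22.3563, 0) (48.4624, 0)]
9. shoelace: 355.9513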